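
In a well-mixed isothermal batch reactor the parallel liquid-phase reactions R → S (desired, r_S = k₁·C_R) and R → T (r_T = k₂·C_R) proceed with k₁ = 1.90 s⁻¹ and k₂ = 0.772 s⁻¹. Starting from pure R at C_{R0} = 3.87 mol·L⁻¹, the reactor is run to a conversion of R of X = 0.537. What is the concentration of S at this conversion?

C_R = C_{R0}(1−X) = 1.792 mol·L⁻¹.
Both paths are first order in R, so the instantaneous fraction to S is constant: dC_S/d(−C_R) = k₁/(k₁+k₂) = 0.7111.
C_S = 0.7111·(C_{R0}−C_R) = 0.7111×2.078 = 1.48 mol·L⁻¹.

1.48 mol·L⁻¹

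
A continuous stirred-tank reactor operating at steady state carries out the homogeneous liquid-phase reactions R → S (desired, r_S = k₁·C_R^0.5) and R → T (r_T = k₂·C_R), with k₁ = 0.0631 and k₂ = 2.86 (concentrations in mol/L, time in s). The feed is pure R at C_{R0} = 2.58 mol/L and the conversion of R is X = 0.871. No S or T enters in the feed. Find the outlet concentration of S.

Exit C_R = C_{R0}(1−X) = 2.58×0.129 = 0.3328 mol/L.
A CSTR operates uniformly at the exit composition, giving r_S = 0.03640 and r_T = 0.9519 (each k·C_R^n at C_R = 0.3328).
Fraction of consumed R going to S: r_S/(r_S+r_T) = 0.03683.
C_S = 0.03683·C_{R0}·X = 0.03683×2.58×0.871 = 0.0828 mol/L.

0.0828 mol/L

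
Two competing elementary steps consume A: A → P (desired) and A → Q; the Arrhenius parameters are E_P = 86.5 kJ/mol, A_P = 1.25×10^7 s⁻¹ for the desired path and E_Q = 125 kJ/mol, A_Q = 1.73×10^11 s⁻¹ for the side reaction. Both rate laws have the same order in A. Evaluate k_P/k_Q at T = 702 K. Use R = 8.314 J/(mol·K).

k_P/k_Q = (A_P/A_Q)·exp[−(E_P−E_Q)/(RT)] = (A_P/A_Q)·exp[(E_Q−E_P)/(RT)].
(E_Q−E_P)/(RT) = (125−86.5)×10³/(8.314×702) = 38500/5836 = 6.597.
k_P/k_Q = (1.25×10^7/1.73×10^11)·exp(6.597) = 7.225×10^-5 × 732.5 = 0.0529.

0.0529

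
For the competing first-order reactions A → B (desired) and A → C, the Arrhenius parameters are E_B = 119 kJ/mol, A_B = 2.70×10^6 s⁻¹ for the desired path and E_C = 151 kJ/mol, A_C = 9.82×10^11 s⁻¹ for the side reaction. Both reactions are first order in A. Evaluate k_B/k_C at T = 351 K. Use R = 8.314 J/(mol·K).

k_B/k_C = (A_B/A_C)·exp[−(E_B−E_C)/(RT)] = (A_B/A_C)·exp[(E_C−E_B)/(RT)].
(E_C−E_B)/(RT) = (151−119)×10³/(8.314×351) = 32000/2918 = 10.97.
k_B/k_C = (2.70×10^6/9.82×10^11)·exp(10.97) = 2.749×10^-6 × 57850 = 0.159.
Since E_B < E_C, lowering the temperature improves selectivity toward B.

0.159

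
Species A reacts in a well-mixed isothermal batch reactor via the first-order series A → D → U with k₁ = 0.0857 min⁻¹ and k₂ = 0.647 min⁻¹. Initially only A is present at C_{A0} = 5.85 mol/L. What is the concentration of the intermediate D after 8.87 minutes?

For first-order series with pure A initially, C_D(t) = k₁C_{A0}/(k₂−k₁)·(e^(−k₁t) − e^(−k₂t)).
e^(−k₁t) = e^(−0.0857×8.87) = e^(−0.7602) = 0.4676; e^(−k₂t) = e^(−5.739) = 0.003218.
C_D = 0.0857×5.85/(0.647−0.0857) × (0.4676−0.003218) = 0.8932×0.4644 = 0.4148 mol/L.

0.415 mol/L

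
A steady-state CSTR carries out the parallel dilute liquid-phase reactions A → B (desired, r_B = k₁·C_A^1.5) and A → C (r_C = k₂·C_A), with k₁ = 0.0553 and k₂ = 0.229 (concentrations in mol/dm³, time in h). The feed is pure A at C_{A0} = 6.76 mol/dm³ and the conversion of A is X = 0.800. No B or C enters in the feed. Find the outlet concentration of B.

Exit C_A = C_{A0}(1−X) = 6.76×0.200 = 1.352 mol/dm³.
A CSTR operates uniformly at the exit composition, giving r_B = 0.08693 and r_C = 0.3096 (each k·C_A^n at C_A = 1.352).
Fraction of consumed A going to B: r_B/(r_B+r_C) = 0.2192.
C_B = 0.2192·C_{A0}·X = 0.2192×6.76×0.800 = 1.19 mol/dm³.

1.19 mol/dm³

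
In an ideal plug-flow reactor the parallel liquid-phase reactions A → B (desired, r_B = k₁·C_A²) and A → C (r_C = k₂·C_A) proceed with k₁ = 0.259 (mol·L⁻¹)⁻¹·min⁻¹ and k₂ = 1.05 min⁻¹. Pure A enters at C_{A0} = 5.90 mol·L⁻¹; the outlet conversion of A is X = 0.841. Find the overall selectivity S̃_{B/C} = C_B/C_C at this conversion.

0.774

C_A = C_{A0}(1−X) = 0.9381 mol·L⁻¹.
Along a PFR/batch, dC_C/dC_A = −r_C/(r_B+r_C) = −k₂/(k₂+k₁·C_A).
Integrating from C_{A0} to C_A: C_C = (1.05/0.259)·ln[(1.05+0.259·5.90)/(1.05+0.259·0.938)] = 4.054·ln(2.578/1.293) = 2.798 mol·L⁻¹.
Then C_B = (C_{A0}−C_A) − C_C = 4.962 − 2.798 = 2.164 mol·L⁻¹.
S̃_{B/C} = C_B/C_C = 2.164/2.798 = 0.774.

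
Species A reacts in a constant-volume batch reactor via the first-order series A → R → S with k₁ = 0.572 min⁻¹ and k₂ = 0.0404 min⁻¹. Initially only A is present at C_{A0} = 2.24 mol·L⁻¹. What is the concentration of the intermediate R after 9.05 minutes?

For first-order series with pure A initially, C_R(t) = k₁C_{A0}/(k₂−k₁)·(e^(−k₁t) − e^(−k₂t)).
e^(−k₁t) = e^(−0.572×9.05) = e^(−5.177) = 0.005647; e^(−k₂t) = e^(−0.3656) = 0.6938.
C_R = 0.572×2.24/(0.0404−0.572) × (0.005647−0.6938) = (-2.410)×(-0.6881) = 1.659 mol·L⁻¹.

1.66 mol·L⁻¹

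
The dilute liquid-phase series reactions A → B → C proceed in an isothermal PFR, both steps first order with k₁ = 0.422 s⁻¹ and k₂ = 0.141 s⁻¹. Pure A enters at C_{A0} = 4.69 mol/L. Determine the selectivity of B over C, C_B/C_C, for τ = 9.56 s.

For first-order series with pure A initially, C_B(τ) = k₁C_{A0}/(k₂−k₁)·(e^(−k₁τ) − e^(−k₂τ)).
e^(−k₁τ) = e^(−0.422×9.56) = e^(−4.034) = 0.01770; e^(−k₂τ) = e^(−1.348) = 0.2598.
C_B = 0.422×4.69/(0.141−0.422) × (0.01770−0.2598) = (-7.043)×(-0.2421) = 1.705 mol/L.
C_A = C_{A0}e^(−k₁τ) = 0.08300 mol/L, so C_C = C_{A0}−C_A−C_B = 2.902 mol/L; C_B/C_C = 0.588.

0.588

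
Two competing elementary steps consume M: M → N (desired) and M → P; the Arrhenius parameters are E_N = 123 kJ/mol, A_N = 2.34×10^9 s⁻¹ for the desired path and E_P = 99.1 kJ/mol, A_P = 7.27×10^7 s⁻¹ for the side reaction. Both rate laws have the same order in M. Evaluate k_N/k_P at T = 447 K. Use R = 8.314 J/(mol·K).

0.0518

Since both paths have the same order in M, the concentration cancels and S_{N/P} = k_N/k_P = (A_N/A_P)·exp[(E_P−E_N)/(RT)].
(E_P−E_N)/(RT) = (99.1−123)×10³/(8.314×447) = -23900/3716 = -6.431.
k_N/k_P = (2.34×10^9/7.27×10^7)·exp(-6.431) = 32.19 × 0.001611 = 0.0518.
Since E_N > E_P, raising the temperature improves selectivity toward N.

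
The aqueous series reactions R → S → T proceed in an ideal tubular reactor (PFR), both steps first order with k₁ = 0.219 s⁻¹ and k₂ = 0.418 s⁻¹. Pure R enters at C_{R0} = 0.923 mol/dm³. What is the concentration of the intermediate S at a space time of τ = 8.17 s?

The intermediate concentration in a first-order A→B→C sequence is C_S = k₁C_{R0}(e^(−k₁τ) − e^(−k₂τ))/(k₂−k₁).
e^(−k₁τ) = e^(−0.219×8.17) = e^(−1.789) = 0.1671; e^(−k₂τ) = e^(−3.415) = 0.03287.
C_S = 0.219×0.923/(0.418−0.219) × (0.1671−0.03287) = 1.016×0.1342 = 0.1363 mol/dm³.

0.136 mol/dm³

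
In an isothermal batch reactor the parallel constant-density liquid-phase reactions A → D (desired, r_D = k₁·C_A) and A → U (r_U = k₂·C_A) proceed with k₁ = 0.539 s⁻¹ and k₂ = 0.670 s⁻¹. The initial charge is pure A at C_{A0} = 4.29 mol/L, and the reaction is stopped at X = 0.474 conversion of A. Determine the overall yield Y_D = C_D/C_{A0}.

0.211

C_A = C_{A0}(1−X) = 2.257 mol/L.
Both paths are first order in A, so the instantaneous fraction to D is constant: dC_D/d(−C_A) = k₁/(k₁+k₂) = 0.4458.
C_D = 0.4458·(C_{A0}−C_A) = 0.4458×2.033 = 0.907 mol/L.
Y_D = C_D/C_{A0} = 0.9066/4.29 = 0.211.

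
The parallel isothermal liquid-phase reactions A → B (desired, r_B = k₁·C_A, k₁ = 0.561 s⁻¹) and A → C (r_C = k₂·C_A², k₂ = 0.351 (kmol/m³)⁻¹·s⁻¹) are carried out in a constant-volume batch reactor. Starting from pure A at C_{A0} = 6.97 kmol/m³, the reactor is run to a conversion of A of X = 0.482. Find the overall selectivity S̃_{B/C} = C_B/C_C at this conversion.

0.310

C_A = C_{A0}(1−X) = 3.610 kmol/m³.
Along a PFR/batch, dC_B/dC_A = −r_B/(r_B+r_C) = −k₁/(k₁+k₂·C_A).
Integrating from C_{A0} to C_A: C_B = (0.561/0.351)·ln[(0.561+0.351·6.97)/(0.561+0.351·3.61)] = 1.598·ln(3.007/1.828) = 0.7955 kmol/m³.
C_C = (C_{A0}−C_A)−C_B = 2.564 kmol/m³; S̃_{B/C} = 0.7955/2.564 = 0.310.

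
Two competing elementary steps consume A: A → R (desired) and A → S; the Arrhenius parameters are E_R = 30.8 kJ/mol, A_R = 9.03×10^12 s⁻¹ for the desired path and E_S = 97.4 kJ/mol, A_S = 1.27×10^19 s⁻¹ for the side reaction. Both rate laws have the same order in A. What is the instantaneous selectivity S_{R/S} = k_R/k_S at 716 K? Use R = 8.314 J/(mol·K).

0.0514

k_R/k_S = (A_R/A_S)·exp[−(E_R−E_S)/(RT)] = (A_R/A_S)·exp[(E_S−E_R)/(RT)].
(E_S−E_R)/(RT) = (97.4−30.8)×10³/(8.314×716) = 66600/5953 = 11.19.
k_R/k_S = (9.03×10^12/1.27×10^19)·exp(11.19) = 7.110×10^-7 × 72256 = 0.0514.
Since E_R < E_S, lowering the temperature improves selectivity toward R.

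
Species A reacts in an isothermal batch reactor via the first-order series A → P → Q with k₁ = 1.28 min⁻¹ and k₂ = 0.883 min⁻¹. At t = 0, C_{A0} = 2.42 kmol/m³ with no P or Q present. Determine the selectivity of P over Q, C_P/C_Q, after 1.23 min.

1.13

For first-order series with pure A initially, C_P(t) = k₁C_{A0}/(k₂−k₁)·(e^(−k₁t) − e^(−k₂t)).
e^(−k₁t) = e^(−1.28×1.23) = e^(−1.574) = 0.2071; e^(−k₂t) = e^(−1.086) = 0.3375.
C_P = 1.28×2.42/(0.883−1.28) × (0.2071−0.3375) = (-7.803)×(-0.1304) = 1.017 kmol/m³.
C_A = C_{A0}e^(−k₁t) = 0.5013 kmol/m³, so C_Q = C_{A0}−C_A−C_P = 0.9013 kmol/m³; C_P/C_Q = 1.13.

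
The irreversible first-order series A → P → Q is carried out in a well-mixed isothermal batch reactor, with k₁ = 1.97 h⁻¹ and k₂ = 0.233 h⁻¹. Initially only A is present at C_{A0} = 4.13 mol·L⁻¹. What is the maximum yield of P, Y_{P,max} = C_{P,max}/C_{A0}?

0.751

For a first-order series the maximum intermediate yield is C_{P,max}/C_{A0} = (k₁/k₂)^[k₂/(k₂−k₁)].
= (1.97/0.233)^(0.233/(0.233−1.97)) = (8.455)^(-0.1341) = 0.7510.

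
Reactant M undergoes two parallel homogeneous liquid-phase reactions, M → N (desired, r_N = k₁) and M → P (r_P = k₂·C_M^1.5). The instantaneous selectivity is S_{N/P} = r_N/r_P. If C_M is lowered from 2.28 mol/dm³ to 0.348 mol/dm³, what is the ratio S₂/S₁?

16.8

S_{N/P} = (k₁/k₂)·C_M^-1.5, so S₂/S₁ = (C_{M,2}/C_{M,1})^-1.5.
= (0.348/2.28)^(-1.5) = (0.1526)^(-1.5) = 16.8.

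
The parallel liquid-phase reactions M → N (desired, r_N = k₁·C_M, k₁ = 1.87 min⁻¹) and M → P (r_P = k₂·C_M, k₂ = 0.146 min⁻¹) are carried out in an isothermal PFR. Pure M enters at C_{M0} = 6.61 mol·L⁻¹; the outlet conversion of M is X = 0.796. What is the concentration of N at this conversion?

4.88 mol·L⁻¹

C_M = C_{M0}(1−X) = 1.348 mol·L⁻¹.
Both paths are first order in M, so the instantaneous fraction to N is constant: dC_N/d(−C_M) = k₁/(k₁+k₂) = 0.9276.
C_N = 0.9276·(C_{M0}−C_M) = 0.9276×5.262 = 4.88 mol·L⁻¹.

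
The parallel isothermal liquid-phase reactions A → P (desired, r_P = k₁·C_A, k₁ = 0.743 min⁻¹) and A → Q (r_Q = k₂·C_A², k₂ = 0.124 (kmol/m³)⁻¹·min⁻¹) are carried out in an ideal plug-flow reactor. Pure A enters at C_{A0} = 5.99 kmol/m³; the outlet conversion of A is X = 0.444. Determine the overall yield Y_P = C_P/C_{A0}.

C_A = C_{A0}(1−X) = 3.330 kmol/m³.
Along a PFR/batch, dC_P/dC_A = −r_P/(r_P+r_Q) = −k₁/(k₁+k₂·C_A).
Integrating from C_{A0} to C_A: C_P = (0.743/0.124)·ln[(0.743+0.124·5.99)/(0.743+0.124·3.33)] = 5.992·ln(1.486/1.156) = 1.504 kmol/m³.
Y_P = C_P/C_{A0} = 1.504/5.99 = 0.251.

0.251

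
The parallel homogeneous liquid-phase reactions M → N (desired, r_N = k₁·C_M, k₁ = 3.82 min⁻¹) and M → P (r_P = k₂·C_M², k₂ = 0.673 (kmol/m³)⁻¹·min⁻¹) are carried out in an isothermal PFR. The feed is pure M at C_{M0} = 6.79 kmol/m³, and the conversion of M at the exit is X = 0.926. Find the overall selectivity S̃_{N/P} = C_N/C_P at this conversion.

C_M = C_{M0}(1−X) = 0.5025 kmol/m³.
Along a PFR/batch, dC_N/dC_M = −r_N/(r_N+r_P) = −k₁/(k₁+k₂·C_M).
Integrating from C_{M0} to C_M: C_N = (3.82/0.673)·ln[(3.82+0.673·6.79)/(3.82+0.673·0.502)] = 5.676·ln(8.390/4.158) = 3.984 kmol/m³.
C_P = (C_{M0}−C_M)−C_N = 2.303 kmol/m³; S̃_{N/P} = 3.984/2.303 = 1.73.

1.73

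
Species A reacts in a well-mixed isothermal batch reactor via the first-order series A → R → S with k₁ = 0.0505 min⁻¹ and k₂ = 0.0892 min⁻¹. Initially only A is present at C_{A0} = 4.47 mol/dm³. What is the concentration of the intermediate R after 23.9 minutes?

1.05 mol/dm³

For first-order series with pure A initially, C_R(t) = k₁C_{A0}/(k₂−k₁)·(e^(−k₁t) − e^(−k₂t)).
e^(−k₁t) = e^(−0.0505×23.9) = e^(−1.207) = 0.2991; e^(−k₂t) = e^(−2.132) = 0.1186.
C_R = 0.0505×4.47/(0.0892−0.0505) × (0.2991−0.1186) = 5.833×0.1805 = 1.053 mol/dm³.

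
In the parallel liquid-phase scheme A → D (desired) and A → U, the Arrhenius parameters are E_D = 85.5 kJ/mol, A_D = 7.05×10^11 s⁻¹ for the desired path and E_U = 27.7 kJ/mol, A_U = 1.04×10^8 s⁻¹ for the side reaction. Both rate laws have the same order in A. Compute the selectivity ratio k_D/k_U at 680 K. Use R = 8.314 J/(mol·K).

With equal orders, S_{D/U} = k_D/k_U = (A_D/A_U)·exp[(E_U−E_D)/(RT)].
(E_U−E_D)/(RT) = (27.7−85.5)×10³/(8.314×680) = -57800/5654 = -10.22.
k_D/k_U = (7.05×10^11/1.04×10^8)·exp(-10.22) = 6779 × 3.630×10^-5 = 0.246.

0.246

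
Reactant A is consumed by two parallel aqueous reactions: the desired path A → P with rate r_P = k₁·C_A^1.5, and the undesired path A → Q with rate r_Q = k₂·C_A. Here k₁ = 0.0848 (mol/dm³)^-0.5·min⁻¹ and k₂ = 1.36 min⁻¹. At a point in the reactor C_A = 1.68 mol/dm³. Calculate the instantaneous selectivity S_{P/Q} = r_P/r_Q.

S_{P/Q} = r_P/r_Q = (k₁·C_A^1.5)/(k₂·C_A) = (k₁/k₂)·C_A^0.5.
= (0.0848×1.680^1.5) / (1.36×1.680) = 0.1847/2.285 = 0.0808.

0.0808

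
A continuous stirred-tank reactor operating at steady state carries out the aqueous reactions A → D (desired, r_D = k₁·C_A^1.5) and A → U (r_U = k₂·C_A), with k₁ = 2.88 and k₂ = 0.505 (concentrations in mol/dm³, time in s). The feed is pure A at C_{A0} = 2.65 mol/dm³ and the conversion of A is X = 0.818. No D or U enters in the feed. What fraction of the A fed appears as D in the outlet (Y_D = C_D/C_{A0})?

0.653

Exit C_A = C_{A0}(1−X) = 2.65×0.182 = 0.4823 mol/dm³.
Rates in a CSTR are evaluated at the outlet concentration: r_D = 2.88×0.4823^1.5 = 0.9646, r_U = 0.505×0.4823 = 0.2436.
Fraction of consumed A going to D: r_D/(r_D+r_U) = 0.7984.
C_D = 0.7984·C_{A0}·X = 0.7984×2.65×0.818 = 1.73 mol/dm³; Y_D = C_D/C_{A0} = 0.653.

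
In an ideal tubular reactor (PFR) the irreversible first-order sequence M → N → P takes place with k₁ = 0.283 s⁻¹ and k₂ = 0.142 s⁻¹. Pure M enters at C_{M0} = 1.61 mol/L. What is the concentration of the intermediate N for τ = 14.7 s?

For first-order series with pure M initially, C_N(τ) = k₁C_{M0}/(k₂−k₁)·(e^(−k₁τ) − e^(−k₂τ)).
e^(−k₁τ) = e^(−0.283×14.7) = e^(−4.160) = 0.01561; e^(−k₂τ) = e^(−2.087) = 0.1240.
C_N = 0.283×1.61/(0.142−0.283) × (0.01561−0.1240) = (-3.231)×(-0.1084) = 0.3503 mol/L.

0.350 mol/L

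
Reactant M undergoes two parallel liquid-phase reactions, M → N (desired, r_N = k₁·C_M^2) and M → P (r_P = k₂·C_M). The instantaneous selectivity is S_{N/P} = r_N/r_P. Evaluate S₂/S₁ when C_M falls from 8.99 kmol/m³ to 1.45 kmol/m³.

0.161

S_{N/P} = (k₁/k₂)·C_M, so S₂/S₁ = (C_{M,2}/C_{M,1}).
= 1.45/8.99 = 0.161.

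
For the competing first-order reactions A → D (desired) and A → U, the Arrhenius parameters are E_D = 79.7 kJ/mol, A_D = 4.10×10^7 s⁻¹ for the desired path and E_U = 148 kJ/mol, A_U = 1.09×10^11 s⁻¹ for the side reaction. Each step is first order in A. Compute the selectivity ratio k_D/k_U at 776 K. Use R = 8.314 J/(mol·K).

14.9

With equal orders, S_{D/U} = k_D/k_U = (A_D/A_U)·exp[(E_U−E_D)/(RT)].
(E_U−E_D)/(RT) = (148−79.7)×10³/(8.314×776) = 68300/6452 = 10.59.
k_D/k_U = (4.10×10^7/1.09×10^11)·exp(10.59) = 3.761×10^-4 × 39593 = 14.9.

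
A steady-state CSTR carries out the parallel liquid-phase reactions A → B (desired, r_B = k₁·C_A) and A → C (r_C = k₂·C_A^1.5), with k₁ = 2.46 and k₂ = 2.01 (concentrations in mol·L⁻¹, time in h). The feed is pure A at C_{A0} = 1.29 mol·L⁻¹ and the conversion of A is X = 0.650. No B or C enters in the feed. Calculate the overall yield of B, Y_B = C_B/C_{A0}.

0.420

Exit C_A = C_{A0}(1−X) = 1.29×0.350 = 0.4515 mol·L⁻¹.
In a CSTR the entire volume is at exit conditions, so r_B = 2.46×0.4515 = 1.111 and r_C = 2.01×0.4515^1.5 = 0.6098.
Fraction of consumed A going to B: r_B/(r_B+r_C) = 0.6456.
C_B = 0.6456·C_{A0}·X = 0.6456×1.29×0.650 = 0.541 mol·L⁻¹; Y_B = C_B/C_{A0} = 0.420.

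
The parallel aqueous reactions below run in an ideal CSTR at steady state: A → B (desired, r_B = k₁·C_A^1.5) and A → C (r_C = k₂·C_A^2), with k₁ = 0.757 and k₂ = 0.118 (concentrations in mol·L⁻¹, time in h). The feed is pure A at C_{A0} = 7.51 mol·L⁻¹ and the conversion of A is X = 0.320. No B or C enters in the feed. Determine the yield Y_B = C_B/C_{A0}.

Exit C_A = C_{A0}(1−X) = 7.51×0.680 = 5.107 mol·L⁻¹.
In a CSTR the entire volume is at exit conditions, so r_B = 0.757×5.107^1.5 = 8.736 and r_C = 0.118×5.107^2 = 3.077.
Fraction of consumed A going to B: r_B/(r_B+r_C) = 0.7395.
C_B = 0.7395·C_{A0}·X = 0.7395×7.51×0.320 = 1.78 mol·L⁻¹; Y_B = C_B/C_{A0} = 0.237.

0.237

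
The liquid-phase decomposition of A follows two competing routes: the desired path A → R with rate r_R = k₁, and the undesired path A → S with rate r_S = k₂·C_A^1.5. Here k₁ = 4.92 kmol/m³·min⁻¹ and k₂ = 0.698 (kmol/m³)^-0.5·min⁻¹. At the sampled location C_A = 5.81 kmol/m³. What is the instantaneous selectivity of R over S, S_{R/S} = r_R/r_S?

0.503

S_{R/S} = r_R/r_S = (k₁)/(k₂·C_A^1.5) = (k₁/k₂)·C_A^-1.5.
= (4.92) / (0.698×5.810^1.5) = 4.920/9.775 = 0.503.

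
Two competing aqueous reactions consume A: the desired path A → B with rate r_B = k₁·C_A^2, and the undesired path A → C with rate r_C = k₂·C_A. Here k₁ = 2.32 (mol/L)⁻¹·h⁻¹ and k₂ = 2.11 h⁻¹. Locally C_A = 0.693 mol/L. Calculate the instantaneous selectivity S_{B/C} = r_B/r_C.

S_{B/C} = r_B/r_C = (k₁·C_A^2)/(k₂·C_A) = (k₁/k₂)·C_A.
= (2.32×0.6930^2) / (2.11×0.6930) = 1.114/1.462 = 0.762.
Since the desired path is higher order in A, keeping C_A high (PFR or concentrated feed) favours B.

0.762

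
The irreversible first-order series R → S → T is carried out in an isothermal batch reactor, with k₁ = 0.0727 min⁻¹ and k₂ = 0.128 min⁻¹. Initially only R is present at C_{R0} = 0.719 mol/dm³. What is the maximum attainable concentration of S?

At the optimum, C_{S,max}/C_{R0} = (k₁/k₂)^[k₂/(k₂−k₁)].
= (0.0727/0.128)^(0.128/(0.128−0.0727)) = (0.5680)^(2.315) = 0.2700.
C_{S,max} = 0.2700×0.719 = 0.194 mol/dm³.

0.194 mol/dm³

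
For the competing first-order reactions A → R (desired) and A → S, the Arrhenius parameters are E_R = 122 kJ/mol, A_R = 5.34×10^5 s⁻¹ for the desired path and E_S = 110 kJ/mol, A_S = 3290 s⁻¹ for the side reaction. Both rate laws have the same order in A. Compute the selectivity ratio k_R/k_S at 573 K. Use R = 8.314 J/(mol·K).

Since both paths have the same order in A, the concentration cancels and S_{R/S} = k_R/k_S = (A_R/A_S)·exp[(E_S−E_R)/(RT)].
(E_S−E_R)/(RT) = (110−122)×10³/(8.314×573) = -12000/4764 = -2.519.
k_R/k_S = (5.34×10^5/3290)·exp(-2.519) = 162.3 × 0.08055 = 13.1.

13.1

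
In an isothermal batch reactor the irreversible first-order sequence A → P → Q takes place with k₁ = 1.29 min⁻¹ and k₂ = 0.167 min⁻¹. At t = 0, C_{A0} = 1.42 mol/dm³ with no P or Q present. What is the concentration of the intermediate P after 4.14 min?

Solving the coupled first-order balances gives C_P(t) = [k₁/(k₂−k₁)]·C_{A0}·(e^(−k₁t) − e^(−k₂t)).
e^(−k₁t) = e^(−1.29×4.14) = e^(−5.341) = 0.004793; e^(−k₂t) = e^(−0.6914) = 0.5009.
C_P = 1.29×1.42/(0.167−1.29) × (0.004793−0.5009) = (-1.631)×(-0.4961) = 0.8092 mol/dm³.

0.809 mol/dm³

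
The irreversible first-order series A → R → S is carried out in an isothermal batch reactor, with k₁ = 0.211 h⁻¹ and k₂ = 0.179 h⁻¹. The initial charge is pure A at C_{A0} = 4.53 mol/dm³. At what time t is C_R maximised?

The intermediate peaks when r₁ = r₂, i.e. k₁e^(−k₁t) = k₂e^(−k₂t), giving t_opt = ln(k₂/k₁)/(k₂−k₁).
= ln(0.179/0.211)/(0.179−0.211) = ln(0.8483)/-0.03200 = -0.1645/-0.03200 = 5.14 h.

5.14 h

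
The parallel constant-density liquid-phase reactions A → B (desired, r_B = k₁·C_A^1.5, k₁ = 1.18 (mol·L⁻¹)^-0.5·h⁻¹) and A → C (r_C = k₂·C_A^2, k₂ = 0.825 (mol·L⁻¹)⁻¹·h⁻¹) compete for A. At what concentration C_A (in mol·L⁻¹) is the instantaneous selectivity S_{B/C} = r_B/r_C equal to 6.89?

S_{B/C} = (k₁/k₂)·C_A^-0.5 ⇒ C_A = (S·k₂/k₁)^(-2).
= (6.89×0.825/1.18)^(-2) = (4.817)^(-2) = 0.0431 mol·L⁻¹.

0.0431 mol·L⁻¹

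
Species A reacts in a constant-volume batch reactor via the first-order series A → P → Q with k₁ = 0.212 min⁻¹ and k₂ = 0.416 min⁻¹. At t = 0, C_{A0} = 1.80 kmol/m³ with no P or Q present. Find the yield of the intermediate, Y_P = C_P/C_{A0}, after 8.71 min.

0.136

Solving the coupled first-order balances gives C_P(t) = [k₁/(k₂−k₁)]·C_{A0}·(e^(−k₁t) − e^(−k₂t)).
e^(−k₁t) = e^(−0.212×8.71) = e^(−1.847) = 0.1578; e^(−k₂t) = e^(−3.623) = 0.02669.
C_P = 0.212×1.80/(0.416−0.212) × (0.1578−0.02669) = 1.871×0.1311 = 0.2452 kmol/m³.
Y_P = C_P/C_{A0} = 0.2452/1.80 = 0.136.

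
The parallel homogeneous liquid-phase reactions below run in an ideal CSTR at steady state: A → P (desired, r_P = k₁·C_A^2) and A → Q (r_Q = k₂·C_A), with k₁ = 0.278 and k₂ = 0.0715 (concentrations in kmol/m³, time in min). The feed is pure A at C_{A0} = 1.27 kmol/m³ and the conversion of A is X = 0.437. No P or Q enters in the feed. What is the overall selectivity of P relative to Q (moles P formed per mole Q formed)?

2.78

Exit C_A = C_{A0}(1−X) = 1.27×0.563 = 0.7150 kmol/m³.
Rates in a CSTR are evaluated at the outlet concentration: r_P = 0.278×0.7150^2 = 0.1421, r_Q = 0.0715×0.7150 = 0.05112.
Overall selectivity = C_P/C_Q = r_Pτ/(r_Qτ) = r_P/r_Q = 2.78.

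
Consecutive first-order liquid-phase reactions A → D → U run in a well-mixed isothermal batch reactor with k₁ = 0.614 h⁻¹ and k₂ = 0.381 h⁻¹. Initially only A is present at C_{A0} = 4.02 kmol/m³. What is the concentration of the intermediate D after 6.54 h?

The intermediate concentration in a first-order A→B→C sequence is C_D = k₁C_{A0}(e^(−k₁t) − e^(−k₂t))/(k₂−k₁).
e^(−k₁t) = e^(−0.614×6.54) = e^(−4.016) = 0.01803; e^(−k₂t) = e^(−2.492) = 0.08277.
C_D = 0.614×4.02/(0.381−0.614) × (0.01803−0.08277) = (-10.59)×(-0.06473) = 0.6857 kmol/m³.

0.686 kmol/m³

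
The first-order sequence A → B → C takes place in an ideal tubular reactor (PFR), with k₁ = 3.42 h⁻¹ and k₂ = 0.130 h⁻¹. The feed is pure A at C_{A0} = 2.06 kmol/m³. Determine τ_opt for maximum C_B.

0.994 h

For first-order series the maximum of C_B occurs at τ_opt = ln(k₂/k₁)/(k₂−k₁).
= ln(0.130/3.42)/(0.130−3.42) = ln(0.03801)/-3.290 = -3.270/-3.290 = 0.994 h.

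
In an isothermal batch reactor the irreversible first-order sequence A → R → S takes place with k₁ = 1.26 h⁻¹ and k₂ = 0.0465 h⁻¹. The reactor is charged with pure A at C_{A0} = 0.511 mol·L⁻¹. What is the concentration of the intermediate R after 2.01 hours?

Solving the coupled first-order balances gives C_R(t) = [k₁/(k₂−k₁)]·C_{A0}·(e^(−k₁t) − e^(−k₂t)).
e^(−k₁t) = e^(−1.26×2.01) = e^(−2.533) = 0.07945; e^(−k₂t) = e^(−0.09346) = 0.9108.
C_R = 1.26×0.511/(0.0465−1.26) × (0.07945−0.9108) = (-0.5306)×(-0.8313) = 0.4411 mol·L⁻¹.

0.441 mol·L⁻¹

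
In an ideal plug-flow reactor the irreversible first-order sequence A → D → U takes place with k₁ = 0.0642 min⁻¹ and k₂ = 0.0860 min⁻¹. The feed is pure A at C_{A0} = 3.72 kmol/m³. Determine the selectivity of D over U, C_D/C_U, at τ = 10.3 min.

The intermediate concentration in a first-order A→B→C sequence is C_D = k₁C_{A0}(e^(−k₁τ) − e^(−k₂τ))/(k₂−k₁).
e^(−k₁τ) = e^(−0.0642×10.3) = e^(−0.6613) = 0.5162; e^(−k₂τ) = e^(−0.8858) = 0.4124.
C_D = 0.0642×3.72/(0.0860−0.0642) × (0.5162−0.4124) = 10.96×0.1038 = 1.137 kmol/m³.
C_A = C_{A0}e^(−k₁τ) = 1.920 kmol/m³, so C_U = C_{A0}−C_A−C_D = 0.6624 kmol/m³; C_D/C_U = 1.72.

1.72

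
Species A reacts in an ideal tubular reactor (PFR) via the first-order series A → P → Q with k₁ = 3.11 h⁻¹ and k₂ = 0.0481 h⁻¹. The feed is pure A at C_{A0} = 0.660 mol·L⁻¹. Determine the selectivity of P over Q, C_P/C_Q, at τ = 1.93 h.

Solving the coupled first-order balances gives C_P(τ) = [k₁/(k₂−k₁)]·C_{A0}·(e^(−k₁τ) − e^(−k₂τ)).
e^(−k₁τ) = e^(−3.11×1.93) = e^(−6.002) = 0.002473; e^(−k₂τ) = e^(−0.09283) = 0.9113.
C_P = 3.11×0.660/(0.0481−3.11) × (0.002473−0.9113) = (-0.6704)×(-0.9089) = 0.6093 mol·L⁻¹.
C_A = C_{A0}e^(−k₁τ) = 0.001632 mol·L⁻¹, so C_Q = C_{A0}−C_A−C_P = 0.04909 mol·L⁻¹; C_P/C_Q = 12.4.

12.4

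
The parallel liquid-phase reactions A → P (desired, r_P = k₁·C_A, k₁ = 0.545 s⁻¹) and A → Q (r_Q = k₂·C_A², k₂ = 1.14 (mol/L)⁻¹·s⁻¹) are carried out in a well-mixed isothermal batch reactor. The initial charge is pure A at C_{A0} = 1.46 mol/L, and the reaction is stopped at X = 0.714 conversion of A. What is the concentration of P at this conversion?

C_A = C_{A0}(1−X) = 0.4176 mol/L.
Along a PFR/batch, dC_P/dC_A = −r_P/(r_P+r_Q) = −k₁/(k₁+k₂·C_A).
Integrating from C_{A0} to C_A: C_P = (0.545/1.14)·ln[(0.545+1.14·1.46)/(0.545+1.14·0.418)] = 0.4781·ln(2.209/1.021) = 0.3690 mol/L.

0.369 mol/L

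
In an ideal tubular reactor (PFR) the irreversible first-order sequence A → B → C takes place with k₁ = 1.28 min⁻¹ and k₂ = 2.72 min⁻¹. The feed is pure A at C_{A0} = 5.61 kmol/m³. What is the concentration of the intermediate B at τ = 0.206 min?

0.983 kmol/m³

For first-order series with pure A initially, C_B(τ) = k₁C_{A0}/(k₂−k₁)·(e^(−k₁τ) − e^(−k₂τ)).
e^(−k₁τ) = e^(−1.28×0.206) = e^(−0.2637) = 0.7682; e^(−k₂τ) = e^(−0.5603) = 0.5710.
C_B = 1.28×5.61/(2.72−1.28) × (0.7682−0.5710) = 4.987×0.1972 = 0.9833 kmol/m³.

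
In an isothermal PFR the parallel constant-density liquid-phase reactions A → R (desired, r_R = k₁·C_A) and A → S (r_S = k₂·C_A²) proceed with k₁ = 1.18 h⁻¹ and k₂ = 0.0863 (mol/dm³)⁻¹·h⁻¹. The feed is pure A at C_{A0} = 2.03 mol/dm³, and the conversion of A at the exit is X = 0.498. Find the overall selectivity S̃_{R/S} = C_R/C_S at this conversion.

9.00

C_A = C_{A0}(1−X) = 1.019 mol/dm³.
Along a PFR/batch, dC_R/dC_A = −r_R/(r_R+r_S) = −k₁/(k₁+k₂·C_A).
Integrating from C_{A0} to C_A: C_R = (1.18/0.0863)·ln[(1.18+0.0863·2.03)/(1.18+0.0863·1.02)] = 13.67·ln(1.355/1.268) = 0.9099 mol/dm³.
C_S = (C_{A0}−C_A)−C_R = 0.1011 mol/dm³; S̃_{R/S} = 0.9099/0.1011 = 9.00.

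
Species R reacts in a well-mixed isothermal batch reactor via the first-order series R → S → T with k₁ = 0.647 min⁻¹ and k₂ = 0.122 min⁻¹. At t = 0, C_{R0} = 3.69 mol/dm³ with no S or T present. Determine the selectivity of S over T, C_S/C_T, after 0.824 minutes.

Solving the coupled first-order balances gives C_S(t) = [k₁/(k₂−k₁)]·C_{R0}·(e^(−k₁t) − e^(−k₂t)).
e^(−k₁t) = e^(−0.647×0.824) = e^(−0.5331) = 0.5868; e^(−k₂t) = e^(−0.1005) = 0.9044.
C_S = 0.647×3.69/(0.122−0.647) × (0.5868−0.9044) = (-4.547)×(-0.3176) = 1.444 mol/dm³.
C_R = C_{R0}e^(−k₁t) = 2.165 mol/dm³, so C_T = C_{R0}−C_R−C_S = 0.08058 mol/dm³; C_S/C_T = 17.9.

17.9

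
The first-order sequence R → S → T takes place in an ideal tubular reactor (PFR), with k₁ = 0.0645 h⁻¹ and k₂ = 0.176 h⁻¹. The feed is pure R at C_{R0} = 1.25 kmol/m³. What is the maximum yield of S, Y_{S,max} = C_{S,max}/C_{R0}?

0.205

Evaluating C_S at τ_opt = ln(k₂/k₁)/(k₂−k₁) gives C_{S,max}/C_{R0} = (k₁/k₂)^[k₂/(k₂−k₁)].
= (0.0645/0.176)^(0.176/(0.176−0.0645)) = (0.3665)^(1.578) = 0.2050.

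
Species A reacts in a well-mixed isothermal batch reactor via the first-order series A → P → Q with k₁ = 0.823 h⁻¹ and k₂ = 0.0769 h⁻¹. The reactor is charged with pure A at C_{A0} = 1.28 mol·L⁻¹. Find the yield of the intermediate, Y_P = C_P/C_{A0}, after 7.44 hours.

The intermediate concentration in a first-order A→B→C sequence is C_P = k₁C_{A0}(e^(−k₁t) − e^(−k₂t))/(k₂−k₁).
e^(−k₁t) = e^(−0.823×7.44) = e^(−6.123) = 0.002192; e^(−k₂t) = e^(−0.5721) = 0.5643.
C_P = 0.823×1.28/(0.0769−0.823) × (0.002192−0.5643) = (-1.412)×(-0.5621) = 0.7937 mol·L⁻¹.
Y_P = C_P/C_{A0} = 0.7937/1.28 = 0.620.

0.620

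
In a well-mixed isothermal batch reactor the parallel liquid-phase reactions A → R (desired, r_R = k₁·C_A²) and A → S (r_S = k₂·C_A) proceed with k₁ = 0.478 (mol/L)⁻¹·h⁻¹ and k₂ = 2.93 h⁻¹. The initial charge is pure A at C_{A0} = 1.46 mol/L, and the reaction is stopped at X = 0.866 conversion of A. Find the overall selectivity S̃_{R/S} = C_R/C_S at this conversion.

0.132

C_A = C_{A0}(1−X) = 0.1956 mol/L.
Along a PFR/batch, dC_S/dC_A = −r_S/(r_R+r_S) = −k₂/(k₂+k₁·C_A).
Integrating from C_{A0} to C_A: C_S = (2.93/0.478)·ln[(2.93+0.478·1.46)/(2.93+0.478·0.196)] = 6.130·ln(3.628/3.024) = 1.117 mol/L.
Then C_R = (C_{A0}−C_A) − C_S = 1.264 − 1.117 = 0.1474 mol/L.
S̃_{R/S} = C_R/C_S = 0.1474/1.117 = 0.132.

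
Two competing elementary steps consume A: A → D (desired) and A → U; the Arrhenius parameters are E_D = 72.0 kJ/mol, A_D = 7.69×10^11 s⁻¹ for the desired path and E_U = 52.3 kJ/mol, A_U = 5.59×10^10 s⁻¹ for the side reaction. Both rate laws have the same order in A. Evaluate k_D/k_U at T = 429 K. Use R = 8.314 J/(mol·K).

Since both paths have the same order in A, the concentration cancels and S_{D/U} = k_D/k_U = (A_D/A_U)·exp[(E_U−E_D)/(RT)].
(E_U−E_D)/(RT) = (52.3−72.0)×10³/(8.314×429) = -19700/3567 = -5.523.
k_D/k_U = (7.69×10^11/5.59×10^10)·exp(-5.523) = 13.76 × 0.003993 = 0.0549.

0.0549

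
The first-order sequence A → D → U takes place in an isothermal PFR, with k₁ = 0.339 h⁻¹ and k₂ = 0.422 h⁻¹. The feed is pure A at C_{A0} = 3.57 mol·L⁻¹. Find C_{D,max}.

For a first-order series the maximum intermediate yield is C_{D,max}/C_{A0} = (k₁/k₂)^[k₂/(k₂−k₁)].
= (0.339/0.422)^(0.422/(0.422−0.339)) = (0.8033)^(5.084) = 0.3284.
C_{D,max} = 0.3284×3.57 = 1.17 mol·L⁻¹.

1.17 mol·L⁻¹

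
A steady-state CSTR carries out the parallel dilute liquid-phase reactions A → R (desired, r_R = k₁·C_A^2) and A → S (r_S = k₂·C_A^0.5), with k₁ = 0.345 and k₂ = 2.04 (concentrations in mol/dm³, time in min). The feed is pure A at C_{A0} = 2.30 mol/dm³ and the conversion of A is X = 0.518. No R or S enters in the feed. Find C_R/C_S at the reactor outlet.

0.197

Exit C_A = C_{A0}(1−X) = 2.30×0.482 = 1.109 mol/dm³.
Rates in a CSTR are evaluated at the outlet concentration: r_R = 0.345×1.109^2 = 0.4240, r_S = 2.04×1.109^0.5 = 2.148.
Overall selectivity = C_R/C_S = r_Rτ/(r_Sτ) = r_R/r_S = 0.197.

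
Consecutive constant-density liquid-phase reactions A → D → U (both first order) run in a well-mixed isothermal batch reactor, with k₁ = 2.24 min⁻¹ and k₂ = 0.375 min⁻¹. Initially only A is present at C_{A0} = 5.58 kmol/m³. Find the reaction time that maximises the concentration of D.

0.958 min

Setting dC_D/dt = 0 gives t_opt = ln(k₂/k₁)/(k₂−k₁).
= ln(0.375/2.24)/(0.375−2.24) = ln(0.1674)/-1.865 = -1.787/-1.865 = 0.958 min.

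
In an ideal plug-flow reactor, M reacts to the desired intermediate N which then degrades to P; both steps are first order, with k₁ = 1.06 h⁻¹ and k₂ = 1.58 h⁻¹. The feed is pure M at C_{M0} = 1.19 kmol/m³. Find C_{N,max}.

0.354 kmol/m³

At the optimum, C_{N,max}/C_{M0} = (k₁/k₂)^[k₂/(k₂−k₁)].
= (1.06/1.58)^(1.58/(1.58−1.06)) = (0.6709)^(3.038) = 0.2974.
C_{N,max} = 0.2974×1.19 = 0.354 kmol/m³.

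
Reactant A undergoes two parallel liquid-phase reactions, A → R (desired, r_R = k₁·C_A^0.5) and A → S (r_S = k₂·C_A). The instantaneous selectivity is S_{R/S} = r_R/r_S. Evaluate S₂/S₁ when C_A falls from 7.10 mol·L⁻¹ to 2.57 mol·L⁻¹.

1.66

S_{R/S} = (k₁/k₂)·C_A^-0.5, so S₂/S₁ = (C_{A,2}/C_{A,1})^-0.5.
= (2.57/7.10)^(-0.5) = (0.3620)^(-0.5) = 1.66.
Selectivity toward R rises as C_A falls — low-concentration operation is favoured.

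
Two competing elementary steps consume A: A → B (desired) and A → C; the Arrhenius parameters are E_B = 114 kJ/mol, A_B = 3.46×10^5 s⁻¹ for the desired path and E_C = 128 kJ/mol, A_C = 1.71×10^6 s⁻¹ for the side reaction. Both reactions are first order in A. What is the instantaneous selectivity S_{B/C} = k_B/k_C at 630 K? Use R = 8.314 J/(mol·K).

2.93

k_B/k_C = (A_B/A_C)·exp[−(E_B−E_C)/(RT)] = (A_B/A_C)·exp[(E_C−E_B)/(RT)].
(E_C−E_B)/(RT) = (128−114)×10³/(8.314×630) = 14000/5238 = 2.673.
k_B/k_C = (3.46×10^5/1.71×10^6)·exp(2.673) = 0.2023 × 14.48 = 2.93.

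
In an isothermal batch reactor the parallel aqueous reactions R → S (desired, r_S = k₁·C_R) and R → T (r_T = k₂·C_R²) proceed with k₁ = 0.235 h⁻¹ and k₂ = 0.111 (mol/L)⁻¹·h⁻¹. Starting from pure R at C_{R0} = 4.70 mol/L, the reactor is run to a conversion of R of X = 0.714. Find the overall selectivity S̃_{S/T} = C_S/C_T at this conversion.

C_R = C_{R0}(1−X) = 1.344 mol/L.
Along a PFR/batch, dC_S/dC_R = −r_S/(r_S+r_T) = −k₁/(k₁+k₂·C_R).
Integrating from C_{R0} to C_R: C_S = (0.235/0.111)·ln[(0.235+0.111·4.70)/(0.235+0.111·1.34)] = 2.117·ln(0.7567/0.3842) = 1.435 mol/L.
C_T = (C_{R0}−C_R)−C_S = 1.921 mol/L; S̃_{S/T} = 1.435/1.921 = 0.747.

0.747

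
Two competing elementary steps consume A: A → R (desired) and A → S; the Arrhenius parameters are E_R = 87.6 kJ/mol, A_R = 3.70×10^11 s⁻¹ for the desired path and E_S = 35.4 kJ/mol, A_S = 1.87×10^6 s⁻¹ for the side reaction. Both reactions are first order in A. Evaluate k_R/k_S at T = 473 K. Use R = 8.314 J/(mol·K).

With equal orders, S_{R/S} = k_R/k_S = (A_R/A_S)·exp[(E_S−E_R)/(RT)].
(E_S−E_R)/(RT) = (35.4−87.6)×10³/(8.314×473) = -52200/3933 = -13.27.
k_R/k_S = (3.70×10^11/1.87×10^6)·exp(-13.27) = 1.979×10^5 × 1.719×10^-6 = 0.340.
Since E_R > E_S, raising the temperature improves selectivity toward R.

0.340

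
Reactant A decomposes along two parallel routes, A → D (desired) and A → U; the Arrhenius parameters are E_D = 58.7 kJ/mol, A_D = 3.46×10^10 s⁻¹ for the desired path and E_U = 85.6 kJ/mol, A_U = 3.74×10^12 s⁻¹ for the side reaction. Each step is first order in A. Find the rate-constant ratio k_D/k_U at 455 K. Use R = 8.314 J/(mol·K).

k_D/k_U = (A_D/A_U)·exp[−(E_D−E_U)/(RT)] = (A_D/A_U)·exp[(E_U−E_D)/(RT)].
(E_U−E_D)/(RT) = (85.6−58.7)×10³/(8.314×455) = 26900/3783 = 7.111.
k_D/k_U = (3.46×10^10/3.74×10^12)·exp(7.111) = 0.009251 × 1225 = 11.3.

11.3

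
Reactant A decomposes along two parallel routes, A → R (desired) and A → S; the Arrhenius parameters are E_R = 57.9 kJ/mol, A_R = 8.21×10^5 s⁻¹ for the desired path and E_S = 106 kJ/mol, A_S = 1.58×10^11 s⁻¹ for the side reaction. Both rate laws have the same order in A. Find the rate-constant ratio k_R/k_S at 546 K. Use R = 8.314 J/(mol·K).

0.208

With equal orders, S_{R/S} = k_R/k_S = (A_R/A_S)·exp[(E_S−E_R)/(RT)].
(E_S−E_R)/(RT) = (106−57.9)×10³/(8.314×546) = 48100/4539 = 10.60.
k_R/k_S = (8.21×10^5/1.58×10^11)·exp(10.60) = 5.196×10^-6 × 39975 = 0.208.
Since E_R < E_S, lowering the temperature improves selectivity toward R.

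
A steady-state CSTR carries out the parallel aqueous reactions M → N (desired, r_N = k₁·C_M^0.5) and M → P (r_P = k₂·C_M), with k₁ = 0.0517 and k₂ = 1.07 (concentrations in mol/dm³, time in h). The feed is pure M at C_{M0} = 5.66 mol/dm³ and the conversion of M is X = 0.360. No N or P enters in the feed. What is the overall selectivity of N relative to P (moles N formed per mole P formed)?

Exit C_M = C_{M0}(1−X) = 5.66×0.640 = 3.622 mol/dm³.
A CSTR operates uniformly at the exit composition, giving r_N = 0.09840 and r_P = 3.876 (each k·C_M^n at C_M = 3.622).
Overall selectivity = C_N/C_P = r_Nτ/(r_Pτ) = r_N/r_P = 0.0254.

0.0254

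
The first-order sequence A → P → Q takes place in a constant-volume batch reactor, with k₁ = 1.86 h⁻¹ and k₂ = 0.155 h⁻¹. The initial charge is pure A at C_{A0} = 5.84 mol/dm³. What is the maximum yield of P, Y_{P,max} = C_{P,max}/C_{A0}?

0.798

Evaluating C_P at t_opt = ln(k₂/k₁)/(k₂−k₁) gives C_{P,max}/C_{A0} = (k₁/k₂)^[k₂/(k₂−k₁)].
= (1.86/0.155)^(0.155/(0.155−1.86)) = (12.00)^(-0.09091) = 0.7978.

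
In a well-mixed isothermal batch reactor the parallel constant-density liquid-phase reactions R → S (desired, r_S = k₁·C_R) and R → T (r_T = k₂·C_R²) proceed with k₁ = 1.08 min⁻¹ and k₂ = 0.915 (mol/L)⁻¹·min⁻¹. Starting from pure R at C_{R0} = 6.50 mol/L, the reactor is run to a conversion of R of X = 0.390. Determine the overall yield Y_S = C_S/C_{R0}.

0.0727

C_R = C_{R0}(1−X) = 3.965 mol/L.
Along a PFR/batch, dC_S/dC_R = −r_S/(r_S+r_T) = −k₁/(k₁+k₂·C_R).
Integrating from C_{R0} to C_R: C_S = (1.08/0.915)·ln[(1.08+0.915·6.50)/(1.08+0.915·3.96)] = 1.180·ln(7.027/4.708) = 0.4728 mol/L.
Y_S = C_S/C_{R0} = 0.4728/6.50 = 0.0727.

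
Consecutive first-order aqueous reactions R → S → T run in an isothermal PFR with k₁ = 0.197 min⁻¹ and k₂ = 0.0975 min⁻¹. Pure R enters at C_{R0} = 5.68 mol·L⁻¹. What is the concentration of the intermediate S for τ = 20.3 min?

1.35 mol·L⁻¹

Solving the coupled first-order balances gives C_S(τ) = [k₁/(k₂−k₁)]·C_{R0}·(e^(−k₁τ) − e^(−k₂τ)).
e^(−k₁τ) = e^(−0.197×20.3) = e^(−3.999) = 0.01833; e^(−k₂τ) = e^(−1.979) = 0.1382.
C_S = 0.197×5.68/(0.0975−0.197) × (0.01833−0.1382) = (-11.25)×(-0.1198) = 1.348 mol·L⁻¹.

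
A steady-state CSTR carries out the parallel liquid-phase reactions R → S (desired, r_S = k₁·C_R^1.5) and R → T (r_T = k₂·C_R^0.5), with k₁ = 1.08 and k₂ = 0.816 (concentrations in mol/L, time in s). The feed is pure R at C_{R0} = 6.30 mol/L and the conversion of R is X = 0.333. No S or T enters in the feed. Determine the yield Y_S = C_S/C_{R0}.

0.282

Exit C_R = C_{R0}(1−X) = 6.30×0.667 = 4.202 mol/L.
A CSTR operates uniformly at the exit composition, giving r_S = 9.303 and r_T = 1.673 (each k·C_R^n at C_R = 4.202).
Fraction of consumed R going to S: r_S/(r_S+r_T) = 0.8476.
C_S = 0.8476·C_{R0}·X = 0.8476×6.30×0.333 = 1.78 mol/L; Y_S = C_S/C_{R0} = 0.282.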